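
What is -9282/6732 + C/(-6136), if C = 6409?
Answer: -37745/15576 ≈ -2.4233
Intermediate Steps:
-9282/6732 + C/(-6136) = -9282/6732 + 6409/(-6136) = -9282*1/6732 + 6409*(-1/6136) = -91/66 - 493/472 = -37745/15576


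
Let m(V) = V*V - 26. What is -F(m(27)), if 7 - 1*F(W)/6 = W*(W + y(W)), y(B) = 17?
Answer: 3036918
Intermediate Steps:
m(V) = -26 + V**2 (m(V) = V**2 - 26 = -26 + V**2)
F(W) = 42 - 6*W*(17 + W) (F(W) = 42 - 6*W*(W + 17) = 42 - 6*W*(17 + W))
-F(m(27)) = -(42 - 102*(-26 + 27**2) - 6*(-26 + 27**2)**2) = -(42 - 102*(-26 + 729) - 6*(-26 + 729)**2) = -(42 - 102*703 - 6*703**2) = -(42 - 71706 - 6*494209) = -(42 - 71706 - 2965254) = -1*(-3036918) = 3036918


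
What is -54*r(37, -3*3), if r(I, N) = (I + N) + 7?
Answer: -1890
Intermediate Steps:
r(I, N) = 7 + I + N
-54*r(37, -3*3) = -54*(7 + 37 - 3*3) = -54*(7 + 37 - 9) = -54*35 = -1890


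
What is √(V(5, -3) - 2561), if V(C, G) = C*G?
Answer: 4*I*√161 ≈ 50.754*I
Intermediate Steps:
√(V(5, -3) - 2561) = √(5*(-3) - 2561) = √(-15 - 2561) = √(-2576) = 4*I*√161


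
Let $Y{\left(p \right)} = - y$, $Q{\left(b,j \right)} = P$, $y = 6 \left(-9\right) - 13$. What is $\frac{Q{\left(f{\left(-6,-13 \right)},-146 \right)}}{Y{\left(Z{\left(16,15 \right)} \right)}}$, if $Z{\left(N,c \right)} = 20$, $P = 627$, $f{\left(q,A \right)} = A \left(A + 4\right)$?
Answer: $\frac{627}{67} \approx 9.3582$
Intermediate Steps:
$f{\left(q,A \right)} = A \left(4 + A\right)$
$y = -67$ ($y = -54 - 13 = -67$)
$Q{\left(b,j \right)} = 627$
$Y{\left(p \right)} = 67$ ($Y{\left(p \right)} = \left(-1\right) \left(-67\right) = 67$)
$\frac{Q{\left(f{\left(-6,-13 \right)},-146 \right)}}{Y{\left(Z{\left(16,15 \right)} \right)}} = \frac{627}{67}$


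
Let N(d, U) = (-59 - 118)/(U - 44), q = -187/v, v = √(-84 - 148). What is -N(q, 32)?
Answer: -59/4 ≈ -14.750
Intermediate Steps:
v = 2*I*√58 (v = √(-232) = 2*I*√58 ≈ 15.232*I)
q = 187*I*√58/116 (q = -187*(-I*√58/116) = -(-187)*I*√58/116 = 187*I*√58/116 ≈ 12.277*I)
N(d, U) = -177/(-44 + U)
-N(q, 32) = -(-177)/(-44 + 32) = -(-177)/(-12) = -(-177)*(-1)/12 = -1*59/4 = -59/4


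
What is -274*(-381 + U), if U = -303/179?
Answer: 18769548/179 ≈ 1.0486e+5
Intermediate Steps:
U = -303/179 (U = -303*1/179 = -303/179 ≈ -1.6927)
-274*(-381 + U) = -274*(-381 - 303/179) = -274*(-68502/179) = 18769548/179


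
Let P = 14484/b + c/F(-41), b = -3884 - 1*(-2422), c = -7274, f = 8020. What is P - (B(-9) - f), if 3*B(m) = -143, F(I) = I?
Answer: 43555837/5289 ≈ 8235.2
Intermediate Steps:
b = -1462 (b = -3884 + 2422 = -1462)
B(m) = -143/3 (B(m) = (⅓)*(-143) = -143/3)
P = 295316/1763 (P = 14484/(-1462) - 7274/(-41) = 14484*(-1/1462) - 7274*(-1/41) = -426/43 + 7274/41 = 295316/1763 ≈ 167.51)
P - (B(-9) - f) = 295316/1763 - (-143/3 - 1*8020) = 295316/1763 - (-143/3 - 8020) = 295316/1763 - 1*(-24203/3) = 295316/1763 + 24203/3 = 43555837/5289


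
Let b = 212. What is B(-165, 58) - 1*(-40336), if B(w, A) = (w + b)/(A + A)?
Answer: 4679023/116 ≈ 40336.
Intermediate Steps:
B(w, A) = (212 + w)/(2*A) (B(w, A) = (w + 212)/(A + A) = (212 + w)/((2*A)) = (212 + w)*(1/(2*A)) = (212 + w)/(2*A))
B(-165, 58) - 1*(-40336) = (½)*(212 - 165)/58 - 1*(-40336) = (½)*(1/58)*47 + 40336 = 47/116 + 40336 = 4679023/116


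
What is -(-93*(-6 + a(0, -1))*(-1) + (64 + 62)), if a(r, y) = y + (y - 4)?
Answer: 990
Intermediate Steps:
a(r, y) = -4 + 2*y (a(r, y) = y + (-4 + y) = -4 + 2*y)
-(-93*(-6 + a(0, -1))*(-1) + (64 + 62)) = -(-93*(-6 + (-4 + 2*(-1)))*(-1) + (64 + 62)) = -(-93*(-6 + (-4 - 2))*(-1) + 126) = -(-93*(-6 - 6)*(-1) + 126) = -(-(-1116)*(-1) + 126) = -(-93*12 + 126) = -(-1116 + 126) = -1*(-990) = 990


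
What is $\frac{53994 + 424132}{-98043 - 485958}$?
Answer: $- \frac{43466}{53091} \approx -0.81871$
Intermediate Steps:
$\frac{53994 + 424132}{-98043 - 485958} = \frac{478126}{-584001} = 478126 \left(- \frac{1}{584001}\right) = - \frac{43466}{53091}$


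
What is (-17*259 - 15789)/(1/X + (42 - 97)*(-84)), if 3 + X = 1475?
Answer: -29722624/6800641 ≈ -4.3706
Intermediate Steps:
X = 1472 (X = -3 + 1475 = 1472)
(-17*259 - 15789)/(1/X + (42 - 97)*(-84)) = (-17*259 - 15789)/(1/1472 + (42 - 97)*(-84)) = (-4403 - 15789)/(1/1472 - 55*(-84)) = -20192/(1/1472 + 4620) = -20192/6800641/1472 = -20192*1472/6800641 = -29722624/6800641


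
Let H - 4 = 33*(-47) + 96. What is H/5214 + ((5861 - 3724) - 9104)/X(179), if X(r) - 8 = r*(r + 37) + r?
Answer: -92698739/202569114 ≈ -0.45762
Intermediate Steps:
H = -1451 (H = 4 + (33*(-47) + 96) = 4 + (-1551 + 96) = 4 - 1455 = -1451)
X(r) = 8 + r + r*(37 + r) (X(r) = 8 + (r*(r + 37) + r) = 8 + (r*(37 + r) + r) = 8 + (r + r*(37 + r)) = 8 + r + r*(37 + r))
H/5214 + ((5861 - 3724) - 9104)/X(179) = -1451/5214 + ((5861 - 3724) - 9104)/(8 + 179**2 + 38*179) = -1451*1/5214 + (2137 - 9104)/(8 + 32041 + 6802) = -1451/5214 - 6967/38851 = -92698739/202569114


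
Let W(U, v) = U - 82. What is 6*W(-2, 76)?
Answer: -504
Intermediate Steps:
W(U, v) = -82 + U
6*W(-2, 76) = 6*(-82 - 2) = 6*(-84) = -504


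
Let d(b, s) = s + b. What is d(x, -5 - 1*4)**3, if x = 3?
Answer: -216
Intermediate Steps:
d(b, s) = b + s
d(x, -5 - 1*4)**3 = (3 + (-5 - 1*4))**3 = (3 + (-5 - 4))**3 = (3 - 9)**3 = (-6)**3 = -216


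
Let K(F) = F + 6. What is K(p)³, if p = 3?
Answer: 729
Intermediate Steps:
K(F) = 6 + F
K(p)³ = (6 + 3)³ = 9³ = 729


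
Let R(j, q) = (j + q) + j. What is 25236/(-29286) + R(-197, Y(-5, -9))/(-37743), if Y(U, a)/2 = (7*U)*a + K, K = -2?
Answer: -53293150/61407861 ≈ -0.86786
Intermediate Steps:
Y(U, a) = -4 + 14*U*a (Y(U, a) = 2*((7*U)*a - 2) = 2*(7*U*a - 2) = 2*(-2 + 7*U*a) = -4 + 14*U*a)
R(j, q) = q + 2*j
25236/(-29286) + R(-197, Y(-5, -9))/(-37743) = 25236/(-29286) + ((-4 + 14*(-5)*(-9)) + 2*(-197))/(-37743) = 25236*(-1/29286) + ((-4 + 630) - 394)*(-1/37743) = -1402/1627 + (626 - 394)*(-1/37743) = -1402/1627 + 232*(-1/37743) = -1402/1627 - 232/37743 = -53293150/61407861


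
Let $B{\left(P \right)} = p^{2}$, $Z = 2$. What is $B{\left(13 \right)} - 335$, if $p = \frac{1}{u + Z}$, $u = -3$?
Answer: $-334$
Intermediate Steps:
$p = -1$ ($p = \frac{1}{-3 + 2} = \frac{1}{-1} = -1$)
$B{\left(P \right)} = 1$ ($B{\left(P \right)} = \left(-1\right)^{2} = 1$)
$B{\left(13 \right)} - 335 = 1 - 335 = -334$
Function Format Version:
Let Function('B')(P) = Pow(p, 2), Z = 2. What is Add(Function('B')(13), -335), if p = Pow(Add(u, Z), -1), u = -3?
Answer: -334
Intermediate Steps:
p = -1 (p = Pow(Add(-3, 2), -1) = Pow(-1, -1) = -1)
Function('B')(P) = 1 (Function('B')(P) = Pow(-1, 2) = 1)
Add(Function('B')(13), -335) = Add(1, -335) = -334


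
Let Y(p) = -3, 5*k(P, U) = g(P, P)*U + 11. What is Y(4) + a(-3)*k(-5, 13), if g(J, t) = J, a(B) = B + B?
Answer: 309/5 ≈ 61.800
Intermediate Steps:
a(B) = 2*B
k(P, U) = 11/5 + P*U/5 (k(P, U) = (P*U + 11)/5 = (11 + P*U)/5 = 11/5 + P*U/5)
Y(4) + a(-3)*k(-5, 13) = -3 + (2*(-3))*(11/5 + (1/5)*(-5)*13) = -3 - 6*(11/5 - 13) = -3 - 6*(-54/5) = -3 + 324/5 = 309/5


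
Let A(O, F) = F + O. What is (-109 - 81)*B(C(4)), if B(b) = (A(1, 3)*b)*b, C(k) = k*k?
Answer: -194560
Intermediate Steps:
C(k) = k²
B(b) = 4*b² (B(b) = ((3 + 1)*b)*b = (4*b)*b = 4*b²)
(-109 - 81)*B(C(4)) = (-109 - 81)*(4*(4²)²) = -760*16² = -760*256 = -190*1024 = -194560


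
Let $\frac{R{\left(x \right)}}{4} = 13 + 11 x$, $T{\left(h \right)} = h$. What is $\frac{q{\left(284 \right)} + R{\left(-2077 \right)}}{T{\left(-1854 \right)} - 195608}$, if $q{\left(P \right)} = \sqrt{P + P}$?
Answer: $\frac{45668}{98731} - \frac{\sqrt{142}}{98731} \approx 0.46243$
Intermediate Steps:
$q{\left(P \right)} = \sqrt{2} \sqrt{P}$ ($q{\left(P \right)} = \sqrt{2 P} = \sqrt{2} \sqrt{P}$)
$R{\left(x \right)} = 52 + 44 x$ ($R{\left(x \right)} = 4 \left(13 + 11 x\right) = 52 + 44 x$)
$\frac{q{\left(284 \right)} + R{\left(-2077 \right)}}{T{\left(-1854 \right)} - 195608} = \frac{\sqrt{2} \sqrt{284} + \left(52 + 44 \left(-2077\right)\right)}{-1854 - 195608} = \frac{\sqrt{2} \cdot 2 \sqrt{71} + \left(52 - 91388\right)}{-197462} = \left(2 \sqrt{142} - 91336\right) \left(- \frac{1}{197462}\right) = \left(-91336 + 2 \sqrt{142}\right) \left(- \frac{1}{197462}\right) = \frac{45668}{98731} - \frac{\sqrt{142}}{98731}$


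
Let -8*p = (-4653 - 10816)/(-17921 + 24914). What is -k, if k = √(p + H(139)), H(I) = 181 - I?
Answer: -√3675391818/9324 ≈ -6.5020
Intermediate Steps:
p = 15469/55944 (p = -(-4653 - 10816)/(8*(-17921 + 24914)) = -(-15469)/(8*6993) = -⅛*(-15469/6993) = 15469/55944 ≈ 0.27651)
k = √3675391818/9324 (k = √(15469/55944 + (181 - 1*139)) = √(15469/55944 + (181 - 139)) = √(15469/55944 + 42) = √(2365117/55944) = √3675391818/9324 ≈ 6.5020)
-k = -√3675391818/9324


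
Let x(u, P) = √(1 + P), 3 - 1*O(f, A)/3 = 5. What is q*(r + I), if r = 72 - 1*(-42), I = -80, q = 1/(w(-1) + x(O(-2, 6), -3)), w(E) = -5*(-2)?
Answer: 10/3 - I*√2/3 ≈ 3.3333 - 0.4714*I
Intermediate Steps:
O(f, A) = -6 (O(f, A) = 9 - 3*5 = 9 - 15 = -6)
w(E) = 10
q = 1/(10 + I*√2) (q = 1/(10 + √(1 - 3)) = 1/(10 + √(-2)) = 1/(10 + I*√2) ≈ 0.098039 - 0.013865*I)
r = 114 (r = 72 + 42 = 114)
q*(r + I) = (5/51 - I*√2/102)*(114 - 80) = (5/51 - I*√2/102)*34 = 10/3 - I*√2/3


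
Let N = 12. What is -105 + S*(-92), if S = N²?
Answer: -13353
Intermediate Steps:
S = 144 (S = 12² = 144)
-105 + S*(-92) = -105 + 144*(-92) = -105 - 13248 = -13353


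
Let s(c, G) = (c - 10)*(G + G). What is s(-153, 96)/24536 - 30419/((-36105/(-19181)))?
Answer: -1789634037973/110734035 ≈ -16162.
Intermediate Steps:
s(c, G) = 2*G*(-10 + c) (s(c, G) = (-10 + c)*(2*G) = 2*G*(-10 + c))
s(-153, 96)/24536 - 30419/((-36105/(-19181))) = (2*96*(-10 - 153))/24536 - 30419/((-36105/(-19181))) = (2*96*(-163))*(1/24536) - 30419/((-36105*(-1/19181))) = -31296*1/24536 - 30419/36105/19181 = -3912/3067 - 30419*19181/36105 = -3912/3067 - 583466839/36105 = -1789634037973/110734035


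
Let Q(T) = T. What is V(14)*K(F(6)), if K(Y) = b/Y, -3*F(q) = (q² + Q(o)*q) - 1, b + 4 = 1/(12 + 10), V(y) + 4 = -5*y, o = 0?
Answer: -9657/385 ≈ -25.083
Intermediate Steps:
V(y) = -4 - 5*y
b = -87/22 (b = -4 + 1/(12 + 10) = -4 + 1/22 = -87/22 ≈ -3.9545)
F(q) = ⅓ - q²/3 (F(q) = -((q² + 0*q) - 1)/3 = -((q² + 0) - 1)/3 = -(q² - 1)/3 = -(-1 + q²)/3 = ⅓ - q²/3)
K(Y) = -87/(22*Y)
V(14)*K(F(6)) = (-4 - 5*14)*(-87/(22*(⅓ - ⅓*6²))) = (-4 - 70)*(-87/(22*(⅓ - ⅓*36))) = -(-3219)/(11*(⅓ - 12)) = -(-3219)/(11*(-35/3)) = -(-3219)*(-3)/(11*35) = -74*261/770 = -9657/385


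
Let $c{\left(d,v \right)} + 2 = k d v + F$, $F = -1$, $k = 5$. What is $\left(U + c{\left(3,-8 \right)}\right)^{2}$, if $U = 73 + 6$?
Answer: $1936$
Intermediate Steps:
$c{\left(d,v \right)} = -3 + 5 d v$ ($c{\left(d,v \right)} = -2 + \left(5 d v - 1\right) = -2 + \left(-1 + 5 d v\right) = -3 + 5 d v$)
$U = 79$
$\left(U + c{\left(3,-8 \right)}\right)^{2} = \left(79 + \left(-3 + 5 \cdot 3 \left(-8\right)\right)\right)^{2} = \left(79 - 123\right)^{2} = \left(-44\right)^{2} = 1936$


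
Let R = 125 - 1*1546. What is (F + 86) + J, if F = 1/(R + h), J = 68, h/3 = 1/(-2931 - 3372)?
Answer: 459768287/2985522 ≈ 154.00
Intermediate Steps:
h = -1/2101 (h = 3/(-2931 - 3372) = 3/(-6303) = 3*(-1/6303) = -1/2101 ≈ -0.00047596)
R = -1421 (R = 125 - 1546 = -1421)
F = -2101/2985522 (F = 1/(-1421 - 1/2101) = 1/(-2985522/2101) = -2101/2985522 ≈ -0.00070373)
(F + 86) + J = (-2101/2985522 + 86) + 68 = 256752791/2985522 + 68 = 459768287/2985522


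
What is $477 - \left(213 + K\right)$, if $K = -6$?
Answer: $270$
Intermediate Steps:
$477 - \left(213 + K\right) = 477 - 207 = 270$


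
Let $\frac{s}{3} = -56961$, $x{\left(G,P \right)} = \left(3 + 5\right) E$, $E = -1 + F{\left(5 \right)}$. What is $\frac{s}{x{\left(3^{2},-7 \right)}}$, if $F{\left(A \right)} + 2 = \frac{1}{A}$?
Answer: $\frac{854415}{112} \approx 7628.7$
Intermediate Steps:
$F{\left(A \right)} = -2 + \frac{1}{A}$
$E = - \frac{14}{5}$ ($E = -1 - \left(2 - \frac{1}{5}\right) = -1 + \left(-2 + \frac{1}{5}\right) = -1 - \frac{9}{5} = - \frac{14}{5} \approx -2.8$)
$x{\left(G,P \right)} = - \frac{112}{5}$ ($x{\left(G,P \right)} = \left(3 + 5\right) \left(- \frac{14}{5}\right) = 8 \left(- \frac{14}{5}\right) = - \frac{112}{5}$)
$s = -170883$ ($s = 3 \left(-56961\right) = -170883$)
$\frac{s}{x{\left(3^{2},-7 \right)}} = - \frac{170883}{- \frac{112}{5}} = \left(-170883\right) \left(- \frac{5}{112}\right) = \frac{854415}{112}$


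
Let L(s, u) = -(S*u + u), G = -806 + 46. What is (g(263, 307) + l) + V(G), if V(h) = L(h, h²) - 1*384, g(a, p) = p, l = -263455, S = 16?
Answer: -10082732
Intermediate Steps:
G = -760
L(s, u) = -17*u (L(s, u) = -(16*u + u) = -17*u)
V(h) = -384 - 17*h² (V(h) = -17*h² - 1*384 = -17*h² - 384 = -384 - 17*h²)
(g(263, 307) + l) + V(G) = (307 - 263455) + (-384 - 17*(-760)²) = -263148 + (-384 - 17*577600) = -263148 + (-384 - 9819200) = -263148 - 9819584 = -10082732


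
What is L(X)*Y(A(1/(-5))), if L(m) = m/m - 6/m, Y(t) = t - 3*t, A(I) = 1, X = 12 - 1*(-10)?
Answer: -16/11 ≈ -1.4545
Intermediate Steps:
X = 22 (X = 12 + 10 = 22)
Y(t) = -2*t
L(m) = 1 - 6/m
L(X)*Y(A(1/(-5))) = ((-6 + 22)/22)*(-2*1) = ((1/22)*16)*(-2) = (8/11)*(-2) = -16/11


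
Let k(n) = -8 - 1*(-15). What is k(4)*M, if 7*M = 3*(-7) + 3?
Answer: -18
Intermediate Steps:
k(n) = 7 (k(n) = -8 + 15 = 7)
M = -18/7 (M = (3*(-7) + 3)/7 = (-21 + 3)/7 = (⅐)*(-18) = -18/7 ≈ -2.5714)
k(4)*M = 7*(-18/7) = -18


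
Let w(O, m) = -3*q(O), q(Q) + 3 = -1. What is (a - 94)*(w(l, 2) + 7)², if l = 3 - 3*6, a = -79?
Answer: -62453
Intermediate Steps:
q(Q) = -4 (q(Q) = -3 - 1 = -4)
l = -15 (l = 3 - 18 = -15)
w(O, m) = 12 (w(O, m) = -3*(-4) = 12)
(a - 94)*(w(l, 2) + 7)² = (-79 - 94)*(12 + 7)² = -173*19² = -173*361 = -62453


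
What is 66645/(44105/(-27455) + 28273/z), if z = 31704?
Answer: -11602005722280/124413941 ≈ -93253.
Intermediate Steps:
66645/(44105/(-27455) + 28273/z) = 66645/(44105/(-27455) + 28273/31704) = 66645/(44105*(-1/27455) + 28273*(1/31704)) = 66645/(-8821/5491 + 28273/31704) = 66645/(-124413941/174086664) = 66645*(-174086664/124413941) = -11602005722280/124413941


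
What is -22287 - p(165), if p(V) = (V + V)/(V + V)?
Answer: -22288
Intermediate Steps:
p(V) = 1 (p(V) = (2*V)/((2*V)) = (2*V)*(1/(2*V)) = 1)
-22287 - p(165) = -22287 - 1*1 = -22287 - 1 = -22288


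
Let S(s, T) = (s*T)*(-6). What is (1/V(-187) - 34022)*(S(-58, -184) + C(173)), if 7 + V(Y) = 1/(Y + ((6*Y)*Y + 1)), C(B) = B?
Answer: 3188091755305162/1467395 ≈ 2.1726e+9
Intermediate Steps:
V(Y) = -7 + 1/(1 + Y + 6*Y**2) (V(Y) = -7 + 1/(Y + ((6*Y)*Y + 1)) = -7 + 1/(Y + (6*Y**2 + 1)) = -7 + 1/(Y + (1 + 6*Y**2)) = -7 + 1/(1 + Y + 6*Y**2))
S(s, T) = -6*T*s (S(s, T) = (T*s)*(-6) = -6*T*s)
(1/V(-187) - 34022)*(S(-58, -184) + C(173)) = (1/((-6 - 42*(-187)**2 - 7*(-187))/(1 - 187 + 6*(-187)**2)) - 34022)*(-6*(-184)*(-58) + 173) = (1/((-6 - 42*34969 + 1309)/(1 - 187 + 6*34969)) - 34022)*(-64032 + 173) = (1/((-6 - 1468698 + 1309)/(1 - 187 + 209814)) - 34022)*(-63859) = (1/(-1467395/209628) - 34022)*(-63859) = (-209628/1467395 - 34022)*(-63859) = -49923922318/1467395*(-63859) = 3188091755305162/1467395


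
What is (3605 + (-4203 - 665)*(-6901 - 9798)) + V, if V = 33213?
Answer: 81327550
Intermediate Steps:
(3605 + (-4203 - 665)*(-6901 - 9798)) + V = (3605 + (-4203 - 665)*(-6901 - 9798)) + 33213 = (3605 - 4868*(-16699)) + 33213 = (3605 + 81290732) + 33213 = 81294337 + 33213 = 81327550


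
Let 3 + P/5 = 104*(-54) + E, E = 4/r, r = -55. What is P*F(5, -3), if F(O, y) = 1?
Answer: -309049/11 ≈ -28095.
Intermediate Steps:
E = -4/55 (E = 4/(-55) = 4*(-1/55) = -4/55 ≈ -0.072727)
P = -309049/11 (P = -15 + 5*(104*(-54) - 4/55) = -15 + 5*(-5616 - 4/55) = -15 + 5*(-308884/55) = -15 - 308884/11 = -309049/11 ≈ -28095.)
P*F(5, -3) = -309049/11*1 = -309049/11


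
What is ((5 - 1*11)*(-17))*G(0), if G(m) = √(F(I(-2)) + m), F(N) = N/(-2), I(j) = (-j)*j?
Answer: 102*√2 ≈ 144.25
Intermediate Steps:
I(j) = -j²
F(N) = -N/2 (F(N) = N*(-½) = -N/2)
G(m) = √(2 + m) (G(m) = √(-(-1)*(-2)²/2 + m) = √(-(-1)*4/2 + m) = √(-½*(-4) + m) = √(2 + m))
((5 - 1*11)*(-17))*G(0) = ((5 - 1*11)*(-17))*√(2 + 0) = ((5 - 11)*(-17))*√2 = (-6*(-17))*√2 = 102*√2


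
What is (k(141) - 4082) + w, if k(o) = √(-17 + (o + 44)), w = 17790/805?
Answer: -653644/161 + 2*√42 ≈ -4046.9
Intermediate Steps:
w = 3558/161 (w = 17790*(1/805) = 3558/161 ≈ 22.099)
k(o) = √(27 + o) (k(o) = √(-17 + (44 + o)) = √(27 + o))
(k(141) - 4082) + w = (√(27 + 141) - 4082) + 3558/161 = (√168 - 4082) + 3558/161 = (2*√42 - 4082) + 3558/161 = (-4082 + 2*√42) + 3558/161 = -653644/161 + 2*√42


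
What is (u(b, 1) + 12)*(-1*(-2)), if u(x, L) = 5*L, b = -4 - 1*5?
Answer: 34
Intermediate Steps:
b = -9 (b = -4 - 5 = -9)
(u(b, 1) + 12)*(-1*(-2)) = (5*1 + 12)*(-1*(-2)) = (5 + 12)*2 = 17*2 = 34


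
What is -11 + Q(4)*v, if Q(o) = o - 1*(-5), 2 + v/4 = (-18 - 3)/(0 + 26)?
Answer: -1457/13 ≈ -112.08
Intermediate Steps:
v = -146/13 (v = -8 + 4*((-18 - 3)/(0 + 26)) = -8 + 4*(-21/26) = -8 - 42/13 = -146/13 ≈ -11.231)
Q(o) = 5 + o (Q(o) = o + 5 = 5 + o)
-11 + Q(4)*v = -11 + (5 + 4)*(-146/13) = -11 + 9*(-146/13) = -11 - 1314/13 = -1457/13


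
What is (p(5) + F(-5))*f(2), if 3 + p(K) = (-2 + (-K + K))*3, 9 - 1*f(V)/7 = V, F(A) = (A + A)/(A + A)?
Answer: -392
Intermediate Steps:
F(A) = 1 (F(A) = (2*A)/((2*A)) = (2*A)*(1/(2*A)) = 1)
f(V) = 63 - 7*V
p(K) = -9 (p(K) = -3 + (-2 + (-K + K))*3 = -3 + (-2 + 0)*3 = -3 - 2*3 = -3 - 6 = -9)
(p(5) + F(-5))*f(2) = (-9 + 1)*(63 - 7*2) = -8*(63 - 14) = -8*49 = -392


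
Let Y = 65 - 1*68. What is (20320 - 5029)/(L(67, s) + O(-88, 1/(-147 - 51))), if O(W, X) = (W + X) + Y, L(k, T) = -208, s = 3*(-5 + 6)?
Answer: -3027618/59203 ≈ -51.140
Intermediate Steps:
s = 3 (s = 3*1 = 3)
Y = -3 (Y = 65 - 68 = -3)
O(W, X) = -3 + W + X (O(W, X) = (W + X) - 3 = -3 + W + X)
(20320 - 5029)/(L(67, s) + O(-88, 1/(-147 - 51))) = (20320 - 5029)/(-208 + (-3 - 88 + 1/(-147 - 51))) = 15291/(-208 + (-3 - 88 + 1/(-198))) = 15291/(-208 + (-3 - 88 - 1/198)) = 15291/(-208 - 18019/198) = 15291/(-59203/198) = 15291*(-198/59203) = -3027618/59203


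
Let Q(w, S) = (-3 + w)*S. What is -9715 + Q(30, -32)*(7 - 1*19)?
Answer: 653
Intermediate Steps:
Q(w, S) = S*(-3 + w)
-9715 + Q(30, -32)*(7 - 1*19) = -9715 + (-32*(-3 + 30))*(7 - 1*19) = -9715 + (-32*27)*(7 - 19) = -9715 - 864*(-12) = -9715 + 10368 = 653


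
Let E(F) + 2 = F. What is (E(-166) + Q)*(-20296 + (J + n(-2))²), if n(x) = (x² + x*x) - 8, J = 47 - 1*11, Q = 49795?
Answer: -942913000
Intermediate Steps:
E(F) = -2 + F
J = 36 (J = 47 - 11 = 36)
n(x) = -8 + 2*x² (n(x) = (x² + x²) - 8 = 2*x² - 8 = -8 + 2*x²)
(E(-166) + Q)*(-20296 + (J + n(-2))²) = ((-2 - 166) + 49795)*(-20296 + (36 + (-8 + 2*(-2)²))²) = (-168 + 49795)*(-20296 + (36 + (-8 + 2*4))²) = 49627*(-20296 + (36 + (-8 + 8))²) = 49627*(-20296 + (36 + 0)²) = 49627*(-20296 + 36²) = 49627*(-20296 + 1296) = 49627*(-19000) = -942913000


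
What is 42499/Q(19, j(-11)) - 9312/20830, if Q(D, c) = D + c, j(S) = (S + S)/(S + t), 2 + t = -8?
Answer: 9293208609/4384715 ≈ 2119.5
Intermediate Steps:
t = -10 (t = -2 - 8 = -10)
j(S) = 2*S/(-10 + S) (j(S) = (S + S)/(S - 10) = (2*S)/(-10 + S) = 2*S/(-10 + S))
42499/Q(19, j(-11)) - 9312/20830 = 42499/(19 + 2*(-11)/(-10 - 11)) - 9312/20830 = 42499/(19 + 2*(-11)/(-21)) - 9312*1/20830 = 42499/(19 + 2*(-11)*(-1/21)) - 4656/10415 = 42499/(19 + 22/21) - 4656/10415 = 42499/(421/21) - 4656/10415 = 42499*(21/421) - 4656/10415 = 892479/421 - 4656/10415 = 9293208609/4384715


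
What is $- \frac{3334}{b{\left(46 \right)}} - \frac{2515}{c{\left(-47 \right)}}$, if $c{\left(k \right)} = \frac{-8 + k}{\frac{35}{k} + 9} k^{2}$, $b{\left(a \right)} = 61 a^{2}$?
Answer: $\frac{10691691881}{73705816514} \approx 0.14506$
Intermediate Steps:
$c{\left(k \right)} = \frac{k^{2} \left(-8 + k\right)}{9 + \frac{35}{k}}$ ($c{\left(k \right)} = \frac{-8 + k}{9 + \frac{35}{k}} k^{2} = \frac{k^{2} \left(-8 + k\right)}{9 + \frac{35}{k}}$)
$- \frac{3334}{b{\left(46 \right)}} - \frac{2515}{c{\left(-47 \right)}} = - \frac{3334}{61 \cdot 46^{2}} - \frac{2515}{\left(-47\right)^{3} \frac{1}{35 + 9 \left(-47\right)} \left(-8 - 47\right)} = - \frac{3334}{61 \cdot 2116} - \frac{2515}{\left(-103823\right) \frac{1}{35 - 423} \left(-55\right)} = - \frac{3334}{129076} - \frac{2515}{\left(-103823\right) \frac{1}{-388} \left(-55\right)} = \left(-3334\right) \frac{1}{129076} - \frac{2515}{\left(-103823\right) \left(- \frac{1}{388}\right) \left(-55\right)} = - \frac{1667}{64538} - \frac{2515}{- \frac{5710265}{388}} = - \frac{1667}{64538} - - \frac{195164}{1142053} = - \frac{1667}{64538} + \frac{195164}{1142053} = \frac{10691691881}{73705816514}$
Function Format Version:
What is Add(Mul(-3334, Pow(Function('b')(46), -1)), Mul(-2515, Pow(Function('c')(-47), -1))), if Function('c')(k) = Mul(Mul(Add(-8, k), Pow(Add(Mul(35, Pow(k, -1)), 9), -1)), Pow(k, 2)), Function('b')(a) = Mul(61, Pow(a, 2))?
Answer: Rational(10691691881, 73705816514) ≈ 0.14506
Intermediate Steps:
Function('c')(k) = Mul(Pow(k, 2), Pow(Add(9, Mul(35, Pow(k, -1))), -1), Add(-8, k)) (Function('c')(k) = Mul(Mul(Add(-8, k), Pow(Add(9, Mul(35, Pow(k, -1))), -1)), Pow(k, 2)) = Mul(Mul(Pow(Add(9, Mul(35, Pow(k, -1))), -1), Add(-8, k)), Pow(k, 2)) = Mul(Pow(k, 2), Pow(Add(9, Mul(35, Pow(k, -1))), -1), Add(-8, k)))
Add(Mul(-3334, Pow(Function('b')(46), -1)), Mul(-2515, Pow(Function('c')(-47), -1))) = Add(Mul(-3334, Pow(Mul(61, Pow(46, 2)), -1)), Mul(-2515, Pow(Mul(Pow(-47, 3), Pow(Add(35, Mul(9, -47)), -1), Add(-8, -47)), -1))) = Add(Mul(-3334, Pow(Mul(61, 2116), -1)), Mul(-2515, Pow(Mul(-103823, Pow(Add(35, -423), -1), -55), -1))) = Add(Mul(-3334, Pow(129076, -1)), Mul(-2515, Pow(Mul(-103823, Pow(-388, -1), -55), -1))) = Add(Mul(-3334, Rational(1, 129076)), Mul(-2515, Pow(Mul(-103823, Rational(-1, 388), -55), -1))) = Add(Rational(-1667, 64538), Mul(-2515, Pow(Rational(-5710265, 388), -1))) = Add(Rational(-1667, 64538), Mul(-2515, Rational(-388, 5710265))) = Add(Rational(-1667, 64538), Rational(195164, 1142053)) = Rational(10691691881, 73705816514)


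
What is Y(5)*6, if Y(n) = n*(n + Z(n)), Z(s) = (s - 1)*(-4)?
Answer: -330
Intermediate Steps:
Z(s) = 4 - 4*s (Z(s) = (-1 + s)*(-4) = 4 - 4*s)
Y(n) = n*(4 - 3*n) (Y(n) = n*(n + (4 - 4*n)) = n*(4 - 3*n))
Y(5)*6 = (5*(4 - 3*5))*6 = (5*(4 - 15))*6 = (5*(-11))*6 = -55*6 = -330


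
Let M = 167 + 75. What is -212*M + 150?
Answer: -51154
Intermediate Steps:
M = 242
-212*M + 150 = -212*242 + 150 = -51304 + 150 = -51154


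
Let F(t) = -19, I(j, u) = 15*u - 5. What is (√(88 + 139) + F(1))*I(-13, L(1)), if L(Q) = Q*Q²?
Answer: -190 + 10*√227 ≈ -39.335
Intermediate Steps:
L(Q) = Q³
I(j, u) = -5 + 15*u
(√(88 + 139) + F(1))*I(-13, L(1)) = (√(88 + 139) - 19)*(-5 + 15*1³) = (√227 - 19)*(-5 + 15*1) = (-19 + √227)*(-5 + 15) = (-19 + √227)*10 = -190 + 10*√227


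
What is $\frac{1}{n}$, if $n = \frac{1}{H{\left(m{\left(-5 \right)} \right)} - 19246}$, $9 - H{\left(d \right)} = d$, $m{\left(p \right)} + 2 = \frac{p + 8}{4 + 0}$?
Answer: $- \frac{76943}{4} \approx -19236.0$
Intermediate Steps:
$m{\left(p \right)} = \frac{p}{4}$ ($m{\left(p \right)} = -2 + \frac{p + 8}{4 + 0} = -2 + \frac{8 + p}{4} = -2 + \left(8 + p\right) \frac{1}{4} = -2 + \left(2 + \frac{p}{4}\right) = \frac{p}{4}$)
$H{\left(d \right)} = 9 - d$
$n = - \frac{4}{76943}$ ($n = \frac{1}{\left(9 - \frac{1}{4} \left(-5\right)\right) - 19246} = \frac{1}{\left(9 - - \frac{5}{4}\right) - 19246} = \frac{1}{\left(9 + \frac{5}{4}\right) - 19246} = \frac{1}{\frac{41}{4} - 19246} = \frac{1}{- \frac{76943}{4}} = - \frac{4}{76943} \approx -5.1987 \cdot 10^{-5}$)
$\frac{1}{n} = \frac{1}{- \frac{4}{76943}} = - \frac{76943}{4}$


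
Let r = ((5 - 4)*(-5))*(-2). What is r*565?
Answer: 5650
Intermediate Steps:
r = 10 (r = (1*(-5))*(-2) = -5*(-2) = 10)
r*565 = 10*565 = 5650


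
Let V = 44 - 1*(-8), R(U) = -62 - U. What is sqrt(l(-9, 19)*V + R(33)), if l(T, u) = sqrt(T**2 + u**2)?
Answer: sqrt(-95 + 52*sqrt(442)) ≈ 31.595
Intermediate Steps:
V = 52 (V = 44 + 8 = 52)
sqrt(l(-9, 19)*V + R(33)) = sqrt(sqrt((-9)**2 + 19**2)*52 + (-62 - 1*33)) = sqrt(sqrt(81 + 361)*52 + (-62 - 33)) = sqrt(sqrt(442)*52 - 95) = sqrt(52*sqrt(442) - 95) = sqrt(-95 + 52*sqrt(442))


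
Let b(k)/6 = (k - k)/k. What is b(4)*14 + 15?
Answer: 15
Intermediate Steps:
b(k) = 0 (b(k) = 6*((k - k)/k) = 6*(0/k) = 6*0 = 0)
b(4)*14 + 15 = 0*14 + 15 = 0 + 15 = 15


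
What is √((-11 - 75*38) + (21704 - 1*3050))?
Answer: √15793 ≈ 125.67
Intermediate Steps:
√((-11 - 75*38) + (21704 - 1*3050)) = √((-11 - 2850) + (21704 - 3050)) = √(-2861 + 18654) = √15793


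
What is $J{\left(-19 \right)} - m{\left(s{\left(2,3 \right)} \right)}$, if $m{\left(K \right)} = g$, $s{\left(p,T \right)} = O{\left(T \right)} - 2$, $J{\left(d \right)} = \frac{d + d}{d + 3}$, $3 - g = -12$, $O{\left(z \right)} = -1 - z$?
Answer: $- \frac{101}{8} \approx -12.625$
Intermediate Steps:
$g = 15$ ($g = 3 - -12 = 3 + 12 = 15$)
$J{\left(d \right)} = \frac{2 d}{3 + d}$
$s{\left(p,T \right)} = -3 - T$ ($s{\left(p,T \right)} = \left(-1 - T\right) - 2 = -3 - T$)
$m{\left(K \right)} = 15$
$J{\left(-19 \right)} - m{\left(s{\left(2,3 \right)} \right)} = 2 \left(-19\right) \frac{1}{3 - 19} - 15 = 2 \left(-19\right) \frac{1}{-16} - 15 = 2 \left(-19\right) \left(- \frac{1}{16}\right) - 15 = \frac{19}{8} - 15 = - \frac{101}{8}$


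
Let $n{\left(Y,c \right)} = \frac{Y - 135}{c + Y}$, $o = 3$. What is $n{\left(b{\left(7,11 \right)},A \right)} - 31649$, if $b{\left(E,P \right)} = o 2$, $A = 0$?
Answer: $- \frac{63341}{2} \approx -31671.0$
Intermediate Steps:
$b{\left(E,P \right)} = 6$ ($b{\left(E,P \right)} = 3 \cdot 2 = 6$)
$n{\left(Y,c \right)} = \frac{-135 + Y}{Y + c}$
$n{\left(b{\left(7,11 \right)},A \right)} - 31649 = \frac{-135 + 6}{6 + 0} - 31649 = \frac{1}{6} \left(-129\right) - 31649 = - \frac{43}{2} - 31649 = - \frac{63341}{2}$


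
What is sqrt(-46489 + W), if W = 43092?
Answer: I*sqrt(3397) ≈ 58.284*I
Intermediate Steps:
sqrt(-46489 + W) = sqrt(-46489 + 43092) = sqrt(-3397) = I*sqrt(3397)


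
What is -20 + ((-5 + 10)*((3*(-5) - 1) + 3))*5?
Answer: -345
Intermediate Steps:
-20 + ((-5 + 10)*((3*(-5) - 1) + 3))*5 = -20 + (5*((-15 - 1) + 3))*5 = -20 + (5*(-16 + 3))*5 = -20 + (5*(-13))*5 = -20 - 65*5 = -20 - 325 = -345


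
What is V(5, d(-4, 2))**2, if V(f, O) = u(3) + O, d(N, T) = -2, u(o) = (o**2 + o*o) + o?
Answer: 361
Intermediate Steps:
u(o) = o + 2*o**2 (u(o) = (o**2 + o**2) + o = 2*o**2 + o = o + 2*o**2)
V(f, O) = 21 + O (V(f, O) = 3*(1 + 2*3) + O = 3*(1 + 6) + O = 3*7 + O = 21 + O)
V(5, d(-4, 2))**2 = (21 - 2)**2 = 19**2 = 361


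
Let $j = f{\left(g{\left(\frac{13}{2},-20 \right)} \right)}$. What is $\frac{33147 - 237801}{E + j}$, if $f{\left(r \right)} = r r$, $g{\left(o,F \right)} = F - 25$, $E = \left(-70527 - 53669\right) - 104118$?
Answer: $\frac{204654}{226289} \approx 0.90439$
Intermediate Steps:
$E = -228314$ ($E = -124196 - 104118 = -228314$)
$g{\left(o,F \right)} = -25 + F$
$f{\left(r \right)} = r^{2}$
$j = 2025$ ($j = \left(-25 - 20\right)^{2} = \left(-45\right)^{2} = 2025$)
$\frac{33147 - 237801}{E + j} = \frac{33147 - 237801}{-228314 + 2025} = - \frac{204654}{-226289} = \left(-204654\right) \left(- \frac{1}{226289}\right) = \frac{204654}{226289}$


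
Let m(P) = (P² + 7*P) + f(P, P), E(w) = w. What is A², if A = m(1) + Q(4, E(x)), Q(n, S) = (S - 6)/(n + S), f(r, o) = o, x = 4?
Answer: 1225/16 ≈ 76.563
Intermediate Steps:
Q(n, S) = (-6 + S)/(S + n)
m(P) = P² + 8*P (m(P) = (P² + 7*P) + P = P² + 8*P)
A = 35/4 (A = 1*(8 + 1) + (-6 + 4)/(4 + 4) = 1*9 - 2/8 = 9 + (⅛)*(-2) = 9 - ¼ = 35/4 ≈ 8.7500)
A² = (35/4)² = 1225/16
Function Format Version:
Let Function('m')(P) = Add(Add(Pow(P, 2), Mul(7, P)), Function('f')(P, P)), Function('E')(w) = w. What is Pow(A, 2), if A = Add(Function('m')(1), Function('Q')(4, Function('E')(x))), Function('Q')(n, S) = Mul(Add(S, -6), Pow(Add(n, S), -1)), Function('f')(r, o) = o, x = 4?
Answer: Rational(1225, 16) ≈ 76.563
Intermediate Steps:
Function('Q')(n, S) = Mul(Pow(Add(S, n), -1), Add(-6, S)) (Function('Q')(n, S) = Mul(Add(-6, S), Pow(Add(S, n), -1)) = Mul(Pow(Add(S, n), -1), Add(-6, S)))
Function('m')(P) = Add(Pow(P, 2), Mul(8, P)) (Function('m')(P) = Add(Add(Pow(P, 2), Mul(7, P)), P) = Add(Pow(P, 2), Mul(8, P)))
A = Rational(35, 4) (A = Add(Mul(1, Add(8, 1)), Mul(Pow(Add(4, 4), -1), Add(-6, 4))) = Add(Mul(1, 9), Mul(Pow(8, -1), -2)) = Add(9, Mul(Rational(1, 8), -2)) = Add(9, Rational(-1, 4)) = Rational(35, 4) ≈ 8.7500)
Pow(A, 2) = Pow(Rational(35, 4), 2) = Rational(1225, 16)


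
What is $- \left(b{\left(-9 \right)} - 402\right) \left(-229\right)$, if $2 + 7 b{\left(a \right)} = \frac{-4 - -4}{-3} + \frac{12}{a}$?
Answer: $- \frac{1935508}{21} \approx -92167.0$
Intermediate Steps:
$b{\left(a \right)} = - \frac{2}{7} + \frac{12}{7 a}$ ($b{\left(a \right)} = - \frac{2}{7} + \frac{\frac{-4 - -4}{-3} + \frac{12}{a}}{7} = - \frac{2}{7} + \frac{\left(-4 + 4\right) \left(- \frac{1}{3}\right) + \frac{12}{a}}{7} = - \frac{2}{7} + \frac{0 \left(- \frac{1}{3}\right) + \frac{12}{a}}{7} = - \frac{2}{7} + \frac{0 + \frac{12}{a}}{7} = - \frac{2}{7} + \frac{12 \frac{1}{a}}{7} = - \frac{2}{7} + \frac{12}{7 a}$)
$- \left(b{\left(-9 \right)} - 402\right) \left(-229\right) = - \left(\frac{2 \left(6 - -9\right)}{7 \left(-9\right)} - 402\right) \left(-229\right) = - \left(\frac{2}{7} \left(- \frac{1}{9}\right) \left(6 + 9\right) - 402\right) \left(-229\right) = - \left(\frac{2}{7} \left(- \frac{1}{9}\right) 15 - 402\right) \left(-229\right) = - \left(- \frac{10}{21} - 402\right) \left(-229\right) = - \frac{\left(-8452\right) \left(-229\right)}{21} = \left(-1\right) \frac{1935508}{21} = - \frac{1935508}{21}$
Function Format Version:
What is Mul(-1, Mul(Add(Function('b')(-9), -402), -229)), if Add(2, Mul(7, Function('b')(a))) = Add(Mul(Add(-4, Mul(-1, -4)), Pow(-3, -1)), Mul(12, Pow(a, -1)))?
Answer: Rational(-1935508, 21) ≈ -92167.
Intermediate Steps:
Function('b')(a) = Add(Rational(-2, 7), Mul(Rational(12, 7), Pow(a, -1))) (Function('b')(a) = Add(Rational(-2, 7), Mul(Rational(1, 7), Add(Mul(Add(-4, Mul(-1, -4)), Pow(-3, -1)), Mul(12, Pow(a, -1))))) = Add(Rational(-2, 7), Mul(Rational(1, 7), Add(Mul(Add(-4, 4), Rational(-1, 3)), Mul(12, Pow(a, -1))))) = Add(Rational(-2, 7), Mul(Rational(1, 7), Add(Mul(0, Rational(-1, 3)), Mul(12, Pow(a, -1))))) = Add(Rational(-2, 7), Mul(Rational(1, 7), Add(0, Mul(12, Pow(a, -1))))) = Add(Rational(-2, 7), Mul(Rational(1, 7), Mul(12, Pow(a, -1)))) = Add(Rational(-2, 7), Mul(Rational(12, 7), Pow(a, -1))))
Mul(-1, Mul(Add(Function('b')(-9), -402), -229)) = Mul(-1, Mul(Add(Mul(Rational(2, 7), Pow(-9, -1), Add(6, Mul(-1, -9))), -402), -229)) = Mul(-1, Mul(Add(Mul(Rational(2, 7), Rational(-1, 9), Add(6, 9)), -402), -229)) = Mul(-1, Mul(Add(Mul(Rational(2, 7), Rational(-1, 9), 15), -402), -229)) = Mul(-1, Mul(Add(Rational(-10, 21), -402), -229)) = Mul(-1, Mul(Rational(-8452, 21), -229)) = Mul(-1, Rational(1935508, 21)) = Rational(-1935508, 21)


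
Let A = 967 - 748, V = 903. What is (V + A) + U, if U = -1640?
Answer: -518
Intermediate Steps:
A = 219
(V + A) + U = (903 + 219) - 1640 = 1122 - 1640 = -518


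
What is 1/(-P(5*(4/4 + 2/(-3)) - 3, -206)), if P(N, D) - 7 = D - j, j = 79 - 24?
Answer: 1/254 ≈ 0.0039370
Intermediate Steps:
j = 55
P(N, D) = -48 + D (P(N, D) = 7 + (D - 1*55) = 7 + (D - 55) = 7 + (-55 + D) = -48 + D)
1/(-P(5*(4/4 + 2/(-3)) - 3, -206)) = 1/(-(-48 - 206)) = 1/(-1*(-254)) = 1/254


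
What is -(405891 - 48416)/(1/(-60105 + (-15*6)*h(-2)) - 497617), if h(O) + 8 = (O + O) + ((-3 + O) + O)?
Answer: 20874752625/29058344716 ≈ 0.71837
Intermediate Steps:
h(O) = -11 + 4*O (h(O) = -8 + ((O + O) + ((-3 + O) + O)) = -8 + (2*O + (-3 + 2*O)) = -8 + (-3 + 4*O) = -11 + 4*O)
-(405891 - 48416)/(1/(-60105 + (-15*6)*h(-2)) - 497617) = -(405891 - 48416)/(1/(-60105 + (-15*6)*(-11 + 4*(-2))) - 497617) = -357475/(1/(-60105 - 90*(-11 - 8)) - 497617) = -357475/(1/(-60105 - 90*(-19)) - 497617) = -357475/(1/(-60105 + 1710) - 497617) = -357475/(1/(-58395) - 497617) = -357475/(-1/58395 - 497617) = -357475/(-29058344716/58395) = -357475*(-58395)/29058344716 = -1*(-20874752625/29058344716) = 20874752625/29058344716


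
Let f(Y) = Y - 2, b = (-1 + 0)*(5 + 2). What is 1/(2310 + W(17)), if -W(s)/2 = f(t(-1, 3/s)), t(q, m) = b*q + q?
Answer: 1/2302 ≈ 0.00043440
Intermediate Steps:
b = -7 (b = -1*7 = -7)
t(q, m) = -6*q (t(q, m) = -7*q + q = -6*q)
f(Y) = -2 + Y
W(s) = -8 (W(s) = -2*(-2 - 6*(-1)) = -2*(-2 + 6) = -2*4 = -8)
1/(2310 + W(17)) = 1/(2310 - 8) = 1/2302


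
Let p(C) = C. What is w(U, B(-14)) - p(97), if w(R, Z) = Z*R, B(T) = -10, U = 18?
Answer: -277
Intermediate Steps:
w(R, Z) = R*Z
w(U, B(-14)) - p(97) = 18*(-10) - 1*97 = -180 - 97 = -277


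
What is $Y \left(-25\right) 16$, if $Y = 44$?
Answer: $-17600$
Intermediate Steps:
$Y \left(-25\right) 16 = 44 \left(-25\right) 16 = \left(-1100\right) 16 = -17600$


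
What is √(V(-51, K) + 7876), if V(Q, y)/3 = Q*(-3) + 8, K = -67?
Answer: √8359 ≈ 91.428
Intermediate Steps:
V(Q, y) = 24 - 9*Q (V(Q, y) = 3*(Q*(-3) + 8) = 3*(-3*Q + 8) = 3*(8 - 3*Q) = 24 - 9*Q)
√(V(-51, K) + 7876) = √((24 - 9*(-51)) + 7876) = √((24 + 459) + 7876) = √(483 + 7876) = √8359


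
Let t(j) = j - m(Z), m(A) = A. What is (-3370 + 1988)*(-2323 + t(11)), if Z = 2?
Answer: 3197948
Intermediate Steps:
t(j) = -2 + j (t(j) = j - 1*2 = j - 2 = -2 + j)
(-3370 + 1988)*(-2323 + t(11)) = (-3370 + 1988)*(-2323 + (-2 + 11)) = -1382*(-2323 + 9) = -1382*(-2314) = 3197948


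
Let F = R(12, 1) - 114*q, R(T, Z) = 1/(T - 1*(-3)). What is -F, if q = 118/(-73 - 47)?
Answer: -673/6 ≈ -112.17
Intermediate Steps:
R(T, Z) = 1/(3 + T) (R(T, Z) = 1/(T + 3) = 1/(3 + T))
q = -59/60 (q = 118/(-120) = 118*(-1/120) = -59/60 ≈ -0.98333)
F = 673/6 (F = 1/(3 + 12) - 114*(-59/60) = 1/15 + 1121/10 = 673/6 ≈ 112.17)
-F = -1*673/6 = -673/6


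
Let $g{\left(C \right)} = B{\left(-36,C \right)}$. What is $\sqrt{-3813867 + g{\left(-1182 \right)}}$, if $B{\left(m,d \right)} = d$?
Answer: $i \sqrt{3815049} \approx 1953.2 i$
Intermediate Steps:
$g{\left(C \right)} = C$
$\sqrt{-3813867 + g{\left(-1182 \right)}} = \sqrt{-3813867 - 1182} = \sqrt{-3815049} = i \sqrt{3815049}$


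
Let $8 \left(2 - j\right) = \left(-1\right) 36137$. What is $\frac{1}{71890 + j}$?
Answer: $\frac{8}{611273} \approx 1.3087 \cdot 10^{-5}$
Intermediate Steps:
$j = \frac{36153}{8}$ ($j = 2 - \frac{\left(-1\right) 36137}{8} = 2 - - \frac{36137}{8} = 2 + \frac{36137}{8} = \frac{36153}{8} \approx 4519.1$)
$\frac{1}{71890 + j} = \frac{1}{71890 + \frac{36153}{8}} = \frac{1}{\frac{611273}{8}} = \frac{8}{611273}$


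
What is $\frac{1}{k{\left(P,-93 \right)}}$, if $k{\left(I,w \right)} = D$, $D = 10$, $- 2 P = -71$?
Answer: $\frac{1}{10} \approx 0.1$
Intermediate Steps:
$P = \frac{71}{2}$ ($P = \left(- \frac{1}{2}\right) \left(-71\right) = \frac{71}{2} \approx 35.5$)
$k{\left(I,w \right)} = 10$
$\frac{1}{k{\left(P,-93 \right)}} = \frac{1}{10}$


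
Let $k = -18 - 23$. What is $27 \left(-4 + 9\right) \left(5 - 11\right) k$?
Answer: $33210$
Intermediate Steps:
$k = -41$ ($k = -18 - 23 = -41$)
$27 \left(-4 + 9\right) \left(5 - 11\right) k = 27 \left(-4 + 9\right) \left(5 - 11\right) \left(-41\right) = 27 \cdot 5 \left(-6\right) \left(-41\right) = 27 \left(-30\right) \left(-41\right) = \left(-810\right) \left(-41\right) = 33210$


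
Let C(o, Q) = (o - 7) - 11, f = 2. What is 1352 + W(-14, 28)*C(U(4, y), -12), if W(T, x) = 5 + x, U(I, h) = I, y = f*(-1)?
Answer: 890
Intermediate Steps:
y = -2 (y = 2*(-1) = -2)
C(o, Q) = -18 + o (C(o, Q) = (-7 + o) - 11 = -18 + o)
1352 + W(-14, 28)*C(U(4, y), -12) = 1352 + (5 + 28)*(-18 + 4) = 1352 + 33*(-14) = 1352 - 462 = 890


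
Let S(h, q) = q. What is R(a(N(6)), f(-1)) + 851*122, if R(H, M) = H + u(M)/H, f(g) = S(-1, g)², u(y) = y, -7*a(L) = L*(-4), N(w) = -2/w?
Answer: 8720591/84 ≈ 1.0382e+5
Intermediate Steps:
a(L) = 4*L/7 (a(L) = -L*(-4)/7 = -(-4)*L/7 = 4*L/7)
f(g) = g²
R(H, M) = H + M/H
R(a(N(6)), f(-1)) + 851*122 = (4*(-2/6)/7 + (-1)²/((4*(-2/6)/7))) + 851*122 = (4*(-2*⅙)/7 + 1/(4*(-2*⅙)/7)) + 103822 = ((4/7)*(-⅓) + 1/((4/7)*(-⅓))) + 103822 = (-4/21 + 1/(-4/21)) + 103822 = (-4/21 + 1*(-21/4)) + 103822 = (-4/21 - 21/4) + 103822 = -457/84 + 103822 = 8720591/84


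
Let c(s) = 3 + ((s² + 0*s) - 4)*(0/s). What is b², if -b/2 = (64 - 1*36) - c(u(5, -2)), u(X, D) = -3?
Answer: 2500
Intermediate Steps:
c(s) = 3 (c(s) = 3 + ((s² + 0) - 4)*0 = 3 + (s² - 4)*0 = 3 + (-4 + s²)*0 = 3 + 0 = 3)
b = -50 (b = -2*((64 - 1*36) - 1*3) = -2*((64 - 36) - 3) = -2*(28 - 3) = -2*25 = -50)
b² = (-50)² = 2500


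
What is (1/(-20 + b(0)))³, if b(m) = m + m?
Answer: -1/8000 ≈ -0.00012500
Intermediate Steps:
b(m) = 2*m
(1/(-20 + b(0)))³ = (1/(-20 + 2*0))³ = (1/(-20 + 0))³ = (1/(-20))³ = (-1/20)³ = -1/8000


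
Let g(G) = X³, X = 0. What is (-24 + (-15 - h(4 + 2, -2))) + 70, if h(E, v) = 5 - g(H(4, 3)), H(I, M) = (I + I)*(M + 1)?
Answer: 26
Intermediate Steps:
H(I, M) = 2*I*(1 + M) (H(I, M) = (2*I)*(1 + M) = 2*I*(1 + M))
g(G) = 0 (g(G) = 0³ = 0)
h(E, v) = 5 (h(E, v) = 5 - 1*0 = 5 + 0 = 5)
(-24 + (-15 - h(4 + 2, -2))) + 70 = (-24 + (-15 - 1*5)) + 70 = (-24 + (-15 - 5)) + 70 = (-24 - 20) + 70 = -44 + 70 = 26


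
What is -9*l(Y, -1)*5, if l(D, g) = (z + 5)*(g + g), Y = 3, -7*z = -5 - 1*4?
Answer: 3960/7 ≈ 565.71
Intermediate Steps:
z = 9/7 (z = -(-5 - 1*4)/7 = -(-5 - 4)/7 = -⅐*(-9) = 9/7 ≈ 1.2857)
l(D, g) = 88*g/7 (l(D, g) = (9/7 + 5)*(g + g) = 44*(2*g)/7 = 88*g/7)
-9*l(Y, -1)*5 = -792*(-1)/7*5 = -9*(-88/7)*5 = (792/7)*5 = 3960/7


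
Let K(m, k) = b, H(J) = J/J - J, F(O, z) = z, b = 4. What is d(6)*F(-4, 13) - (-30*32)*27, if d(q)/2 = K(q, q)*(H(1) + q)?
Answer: 26544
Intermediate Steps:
H(J) = 1 - J
K(m, k) = 4
d(q) = 8*q (d(q) = 2*(4*((1 - 1*1) + q)) = 2*(4*((1 - 1) + q)) = 2*(4*(0 + q)) = 2*(4*q) = 8*q)
d(6)*F(-4, 13) - (-30*32)*27 = (8*6)*13 - (-30*32)*27 = 48*13 - (-960)*27 = 624 - 1*(-25920) = 624 + 25920 = 26544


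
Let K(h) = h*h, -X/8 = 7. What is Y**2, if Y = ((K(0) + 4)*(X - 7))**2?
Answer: 4032758016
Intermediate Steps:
X = -56 (X = -8*7 = -56)
K(h) = h**2
Y = 63504 (Y = ((0**2 + 4)*(-56 - 7))**2 = ((0 + 4)*(-63))**2 = (4*(-63))**2 = (-252)**2 = 63504)
Y**2 = 63504**2 = 4032758016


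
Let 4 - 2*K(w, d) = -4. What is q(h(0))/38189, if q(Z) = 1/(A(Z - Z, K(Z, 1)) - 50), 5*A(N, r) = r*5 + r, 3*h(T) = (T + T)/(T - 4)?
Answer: -5/8630714 ≈ -5.7933e-7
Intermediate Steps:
h(T) = 2*T/(3*(-4 + T)) (h(T) = ((T + T)/(T - 4))/3 = ((2*T)/(-4 + T))/3 = (2*T/(-4 + T))/3 = 2*T/(3*(-4 + T)))
K(w, d) = 4 (K(w, d) = 2 - 1/2*(-4) = 2 + 2 = 4)
A(N, r) = 6*r/5 (A(N, r) = (r*5 + r)/5 = (5*r + r)/5 = (6*r)/5 = 6*r/5)
q(Z) = -5/226 (q(Z) = 1/((6/5)*4 - 50) = 1/(24/5 - 50) = 1/(-226/5) = -5/226)
q(h(0))/38189 = -5/226/38189 = -5/226*1/38189 = -5/8630714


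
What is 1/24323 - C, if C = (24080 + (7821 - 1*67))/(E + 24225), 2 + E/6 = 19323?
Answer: -70378021/309899343 ≈ -0.22710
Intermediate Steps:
E = 115926 (E = -12 + 6*19323 = -12 + 115938 = 115926)
C = 2894/12741 (C = (24080 + (7821 - 1*67))/(115926 + 24225) = (24080 + (7821 - 67))/140151 = (24080 + 7754)*(1/140151) = 31834*(1/140151) = 2894/12741 ≈ 0.22714)
1/24323 - C = 1/24323 - 1*2894/12741 = 1/24323 - 2894/12741 = -70378021/309899343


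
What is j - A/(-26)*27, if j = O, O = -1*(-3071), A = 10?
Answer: 40058/13 ≈ 3081.4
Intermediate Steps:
O = 3071
j = 3071
j - A/(-26)*27 = 3071 - 10/(-26)*27 = 3071 - 10*(-1/26)*27 = 3071 - (-5)*27/13 = 3071 - 1*(-135/13) = 3071 + 135/13 = 40058/13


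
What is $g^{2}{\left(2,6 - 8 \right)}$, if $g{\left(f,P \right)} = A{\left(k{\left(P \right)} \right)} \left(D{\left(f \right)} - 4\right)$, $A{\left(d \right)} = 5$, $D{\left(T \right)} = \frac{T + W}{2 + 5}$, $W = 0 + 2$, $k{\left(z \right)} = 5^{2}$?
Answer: $\frac{14400}{49} \approx 293.88$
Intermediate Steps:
$k{\left(z \right)} = 25$
$W = 2$
$D{\left(T \right)} = \frac{2}{7} + \frac{T}{7}$ ($D{\left(T \right)} = \frac{T + 2}{2 + 5} = \frac{2 + T}{7} = \left(2 + T\right) \frac{1}{7} = \frac{2}{7} + \frac{T}{7}$)
$g{\left(f,P \right)} = - \frac{130}{7} + \frac{5 f}{7}$ ($g{\left(f,P \right)} = 5 \left(\left(\frac{2}{7} + \frac{f}{7}\right) - 4\right) = 5 \left(- \frac{26}{7} + \frac{f}{7}\right) = - \frac{130}{7} + \frac{5 f}{7}$)
$g^{2}{\left(2,6 - 8 \right)} = \left(- \frac{130}{7} + \frac{5}{7} \cdot 2\right)^{2} = \left(- \frac{130}{7} + \frac{10}{7}\right)^{2} = \left(- \frac{120}{7}\right)^{2} = \frac{14400}{49}$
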